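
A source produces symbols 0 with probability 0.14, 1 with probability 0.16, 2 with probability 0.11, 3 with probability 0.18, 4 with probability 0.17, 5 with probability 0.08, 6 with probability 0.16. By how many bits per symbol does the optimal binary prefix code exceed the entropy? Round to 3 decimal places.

0.055 bits

Entropy H = −Σ p log₂ p ≈ 2.7648 bits.
Huffman merges: 2/25+11/100→19/100; 7/50+4/25→3/10; 4/25+17/100→33/100; 9/50+19/100→37/100; 3/10+33/100→63/100; 37/100+63/100→1. L = 141/50 ≈ 2.8200.
L − H = 2.8200 − 2.7648 = 0.055 bits.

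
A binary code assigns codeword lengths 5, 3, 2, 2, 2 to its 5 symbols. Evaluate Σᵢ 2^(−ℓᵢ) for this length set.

0.90625

With common denominator 2^5 = 32: Σ 2^(−ℓᵢ) = 1/32 + 4/32 + 8/32 + 8/32 + 8/32 = 29/32 = 0.90625.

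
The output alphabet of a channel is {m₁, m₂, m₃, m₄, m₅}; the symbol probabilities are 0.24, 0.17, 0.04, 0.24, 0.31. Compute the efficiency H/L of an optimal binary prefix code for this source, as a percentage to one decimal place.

96.5%

Entropy H = −Σ p log₂ p ≈ 2.1324 bits.
Huffman merges: 1/25+17/100→21/100; 21/100+6/25→9/20; 6/25+31/100→11/20; 9/20+11/20→1. L = 221/100 ≈ 2.2100.
Efficiency = H/L = 2.1324/2.2100 = 96.5%.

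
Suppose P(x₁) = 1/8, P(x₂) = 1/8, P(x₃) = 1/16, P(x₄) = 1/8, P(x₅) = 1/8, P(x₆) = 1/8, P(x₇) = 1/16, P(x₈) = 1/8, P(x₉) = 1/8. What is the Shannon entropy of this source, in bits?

Each probability is a power of 1/2, so log₂(1/p) is an integer.
H = Σ p·log₂(1/p) = 1/8·3 + 1/8·3 + 1/16·4 + 1/8·3 + 1/8·3 + 1/8·3 + 1/16·4 + 1/8·3 + 1/8·3 = 3.125 bits.

3.125 bits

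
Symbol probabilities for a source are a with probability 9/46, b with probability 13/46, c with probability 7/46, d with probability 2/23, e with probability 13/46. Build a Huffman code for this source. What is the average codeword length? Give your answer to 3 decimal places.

Repeatedly combine the two least-probable nodes; the expected code length is the sum of the merged weights.
merge 2/23 + 7/46 → 11/46
merge 9/46 + 11/46 → 10/23
merge 13/46 + 13/46 → 13/23
merge 10/23 + 13/23 → 1
L = 11/46 + 10/23 + 13/23 + 1 = 103/46 ≈ 2.239 bits/symbol.

2.239 bits/symbol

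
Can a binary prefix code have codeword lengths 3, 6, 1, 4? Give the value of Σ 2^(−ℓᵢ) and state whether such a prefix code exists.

0.703125; yes

With common denominator 2^6 = 64: Σ 2^(−ℓᵢ) = 8/64 + 1/64 + 32/64 + 4/64 = 45/64 = 0.703125.
Kraft's inequality requires Σ ≤ 1; here Σ = 0.703125 ≤ 1, so such a prefix code exists.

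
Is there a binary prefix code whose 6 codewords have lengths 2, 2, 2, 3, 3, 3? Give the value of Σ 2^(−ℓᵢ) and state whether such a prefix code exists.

1.125; no

With common denominator 2^3 = 8: Σ 2^(−ℓᵢ) = 2/8 + 2/8 + 2/8 + 1/8 + 1/8 + 1/8 = 9/8 = 1.125.
Kraft's inequality requires Σ ≤ 1; here Σ = 1.125 > 1, so no such prefix code exists.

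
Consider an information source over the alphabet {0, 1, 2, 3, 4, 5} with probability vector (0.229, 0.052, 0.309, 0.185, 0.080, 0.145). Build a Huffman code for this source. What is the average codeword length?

2.409 bits/symbol

Repeatedly combine the two least-probable nodes; the expected code length is the sum of the merged weights.
merge 13/250 + 2/25 → 33/250
merge 33/250 + 29/200 → 277/1000
merge 37/200 + 229/1000 → 207/500
merge 277/1000 + 309/1000 → 293/500
merge 207/500 + 293/500 → 1
L = 33/250 + 277/1000 + 207/500 + 293/500 + 1 = 2409/1000 = 2.409 bits/symbol.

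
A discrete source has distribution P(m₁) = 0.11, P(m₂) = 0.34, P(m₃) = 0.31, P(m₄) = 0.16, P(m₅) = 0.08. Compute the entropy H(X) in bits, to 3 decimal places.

2.118 bits

H = −Σ pᵢ log₂ pᵢ.
−0.11·log₂(0.11) = 0.3503
−0.34·log₂(0.34) = 0.5292
−0.31·log₂(0.31) = 0.5238
−0.16·log₂(0.16) = 0.4230
−0.08·log₂(0.08) = 0.2915
Sum ≈ 2.1178 → 2.118 bits.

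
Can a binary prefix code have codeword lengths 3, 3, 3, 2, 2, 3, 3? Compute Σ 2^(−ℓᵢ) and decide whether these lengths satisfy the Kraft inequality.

1.125; no

With common denominator 2^3 = 8: Σ 2^(−ℓᵢ) = 1/8 + 1/8 + 1/8 + 2/8 + 2/8 + 1/8 + 1/8 = 9/8 = 1.125.
Kraft's inequality requires Σ ≤ 1; here Σ = 1.125 > 1, so no such prefix code exists.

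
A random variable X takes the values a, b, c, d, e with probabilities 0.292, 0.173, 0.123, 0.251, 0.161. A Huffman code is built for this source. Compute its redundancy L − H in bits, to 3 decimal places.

Entropy H = −Σ p log₂ p ≈ 2.2531 bits.
Huffman merges: 123/1000+161/1000→71/250; 173/1000+251/1000→53/125; 71/250+73/250→72/125; 53/125+72/125→1. L = 571/250 ≈ 2.2840.
L − H = 2.2840 − 2.2531 = 0.031 bits.

0.031 bits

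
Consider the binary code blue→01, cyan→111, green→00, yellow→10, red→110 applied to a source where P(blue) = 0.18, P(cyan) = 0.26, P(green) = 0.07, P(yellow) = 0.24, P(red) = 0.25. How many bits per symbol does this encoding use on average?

L̄ = Σ pᵢ·ℓᵢ = 0.18·2 + 0.26·3 + 0.07·2 + 0.24·2 + 0.25·3 = 2.51 bits/symbol.

2.51 bits/symbol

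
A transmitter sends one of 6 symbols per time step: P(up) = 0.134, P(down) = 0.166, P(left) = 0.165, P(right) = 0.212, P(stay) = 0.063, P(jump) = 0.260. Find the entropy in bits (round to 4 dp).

2.4785 bits

H = −Σ pᵢ log₂ pᵢ.
−0.134·log₂(0.134) = 0.3886
−0.166·log₂(0.166) = 0.4301
−0.165·log₂(0.165) = 0.4289
−0.212·log₂(0.212) = 0.4744
−0.063·log₂(0.063) = 0.2513
−0.260·log₂(0.260) = 0.5053
Sum ≈ 2.4785 → 2.4785 bits.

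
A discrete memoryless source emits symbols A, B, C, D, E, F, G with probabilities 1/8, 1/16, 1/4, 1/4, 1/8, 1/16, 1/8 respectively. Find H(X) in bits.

Each probability is a power of 1/2, so log₂(1/p) is an integer.
H = Σ p·log₂(1/p) = 1/8·3 + 1/16·4 + 1/4·2 + 1/4·2 + 1/8·3 + 1/16·4 + 1/8·3 = 2.625 bits.

2.625 bits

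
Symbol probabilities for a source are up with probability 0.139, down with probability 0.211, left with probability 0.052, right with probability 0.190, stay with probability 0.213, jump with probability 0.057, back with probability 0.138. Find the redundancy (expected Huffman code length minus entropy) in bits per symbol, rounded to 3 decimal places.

Entropy H = −Σ p log₂ p ≈ 2.6515 bits.
Huffman merges: 13/250+57/1000→109/1000; 109/1000+69/500→247/1000; 139/1000+19/100→329/1000; 211/1000+213/1000→53/125; 247/1000+329/1000→72/125; 53/125+72/125→1. L = 537/200 ≈ 2.6850.
L − H = 2.6850 − 2.6515 = 0.034 bits.

0.034 bits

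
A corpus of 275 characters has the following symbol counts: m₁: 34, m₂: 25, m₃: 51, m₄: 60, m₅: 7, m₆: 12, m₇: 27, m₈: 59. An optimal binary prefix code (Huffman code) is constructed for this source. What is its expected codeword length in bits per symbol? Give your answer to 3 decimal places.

Probabilities are the counts divided by 275.
Repeatedly combine the two least-probable nodes; the expected code length is the sum of the merged weights.
merge 7/275 + 12/275 → 19/275
merge 19/275 + 1/11 → 4/25
merge 27/275 + 34/275 → 61/275
merge 4/25 + 51/275 → 19/55
merge 59/275 + 12/55 → 119/275
merge 61/275 + 19/55 → 156/275
merge 119/275 + 156/275 → 1
L = 19/275 + 4/25 + 61/275 + 19/55 + 119/275 + 156/275 + 1 = 769/275 ≈ 2.796 bits/symbol.

2.796 bits/symbol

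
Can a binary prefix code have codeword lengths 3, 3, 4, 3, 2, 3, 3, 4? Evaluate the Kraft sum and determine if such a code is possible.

With common denominator 2^4 = 16: Σ 2^(−ℓᵢ) = 2/16 + 2/16 + 1/16 + 2/16 + 4/16 + 2/16 + 2/16 + 1/16 = 16/16 = 1.
Kraft's inequality requires Σ ≤ 1; here Σ = 1 ≤ 1, so such a prefix code exists.

1; yes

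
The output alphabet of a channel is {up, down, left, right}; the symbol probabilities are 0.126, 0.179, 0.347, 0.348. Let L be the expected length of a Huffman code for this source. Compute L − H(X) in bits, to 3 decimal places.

Entropy H = −Σ p log₂ p ≈ 1.8806 bits.
Huffman merges: 63/500+179/1000→61/200; 61/200+347/1000→163/250; 87/250+163/250→1. L = 1957/1000 ≈ 1.9570.
L − H = 1.9570 − 1.8806 = 0.076 bits.

0.076 bits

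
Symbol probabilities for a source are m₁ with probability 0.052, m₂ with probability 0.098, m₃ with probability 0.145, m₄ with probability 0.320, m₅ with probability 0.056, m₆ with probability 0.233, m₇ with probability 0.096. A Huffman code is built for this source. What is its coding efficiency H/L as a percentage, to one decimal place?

Entropy H = −Σ p log₂ p ≈ 2.5273 bits.
Huffman merges: 13/250+7/125→27/250; 12/125+49/500→97/500; 27/250+29/200→253/1000; 97/500+233/1000→427/1000; 253/1000+8/25→573/1000; 427/1000+573/1000→1. L = 511/200 ≈ 2.5550.
Efficiency = H/L = 2.5273/2.5550 = 98.9%.

98.9%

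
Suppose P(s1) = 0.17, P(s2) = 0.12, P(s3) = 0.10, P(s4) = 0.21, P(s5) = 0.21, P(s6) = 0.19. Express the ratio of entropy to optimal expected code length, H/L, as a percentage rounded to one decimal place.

98.2%

Entropy H = −Σ p log₂ p ≈ 2.5347 bits.
Huffman merges: 1/10+3/25→11/50; 17/100+19/100→9/25; 21/100+21/100→21/50; 11/50+9/25→29/50; 21/50+29/50→1. L = 129/50 ≈ 2.5800.
Efficiency = H/L = 2.5347/2.5800 = 98.2%.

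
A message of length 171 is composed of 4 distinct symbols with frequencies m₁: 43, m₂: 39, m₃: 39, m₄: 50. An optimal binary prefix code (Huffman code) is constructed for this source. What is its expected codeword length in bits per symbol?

2 bits/symbol

Probabilities are the counts divided by 171.
Repeatedly combine the two least-probable nodes; the expected code length is the sum of the merged weights.
merge 13/57 + 13/57 → 26/57
merge 43/171 + 50/171 → 31/57
merge 26/57 + 31/57 → 1
L = 26/57 + 31/57 + 1 = 2 bits/symbol.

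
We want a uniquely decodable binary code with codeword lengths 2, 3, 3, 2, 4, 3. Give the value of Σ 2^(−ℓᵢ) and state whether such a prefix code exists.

0.9375; yes

With common denominator 2^4 = 16: Σ 2^(−ℓᵢ) = 4/16 + 2/16 + 2/16 + 4/16 + 1/16 + 2/16 = 15/16 = 0.9375.
Kraft's inequality requires Σ ≤ 1; here Σ = 0.9375 ≤ 1, so such a prefix code exists.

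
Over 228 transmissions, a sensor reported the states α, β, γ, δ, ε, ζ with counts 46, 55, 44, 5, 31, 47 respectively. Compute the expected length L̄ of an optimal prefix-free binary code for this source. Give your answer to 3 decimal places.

2.509 bits/symbol

Probabilities are the counts divided by 228.
Repeatedly combine the two least-probable nodes; the expected code length is the sum of the merged weights.
merge 5/228 + 31/228 → 3/19
merge 3/19 + 11/57 → 20/57
merge 23/114 + 47/228 → 31/76
merge 55/228 + 20/57 → 45/76
merge 31/76 + 45/76 → 1
L = 3/19 + 20/57 + 31/76 + 45/76 + 1 = 143/57 ≈ 2.509 bits/symbol.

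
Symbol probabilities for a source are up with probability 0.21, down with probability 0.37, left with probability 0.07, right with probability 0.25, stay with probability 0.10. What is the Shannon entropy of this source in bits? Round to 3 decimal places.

H = −Σ pᵢ log₂ pᵢ.
−0.21·log₂(0.21) = 0.4728
−0.37·log₂(0.37) = 0.5307
−0.07·log₂(0.07) = 0.2686
−0.25·log₂(0.25) = 0.5000
−0.10·log₂(0.10) = 0.3322
Sum ≈ 2.1043 → 2.104 bits.

2.104 bits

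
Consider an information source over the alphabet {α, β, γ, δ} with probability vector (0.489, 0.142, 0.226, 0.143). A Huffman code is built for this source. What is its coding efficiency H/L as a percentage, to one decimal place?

99.7%

Entropy H = −Σ p log₂ p ≈ 1.7907 bits.
Huffman merges: 71/500+143/1000→57/200; 113/500+57/200→511/1000; 489/1000+511/1000→1. L = 449/250 ≈ 1.7960.
Efficiency = H/L = 1.7907/1.7960 = 99.7%.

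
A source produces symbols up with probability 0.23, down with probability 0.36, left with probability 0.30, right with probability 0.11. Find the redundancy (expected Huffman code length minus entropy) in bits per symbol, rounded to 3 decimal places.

0.090 bits

Entropy H = −Σ p log₂ p ≈ 1.8897 bits.
Huffman merges: 11/100+23/100→17/50; 3/10+17/50→16/25; 9/25+16/25→1. L = 99/50 ≈ 1.9800.
L − H = 1.9800 − 1.8897 = 0.090 bits.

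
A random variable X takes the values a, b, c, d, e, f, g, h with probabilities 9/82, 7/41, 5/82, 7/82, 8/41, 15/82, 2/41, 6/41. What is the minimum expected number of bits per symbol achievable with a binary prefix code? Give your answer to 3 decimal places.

Repeatedly combine the two least-probable nodes; the expected code length is the sum of the merged weights.
merge 2/41 + 5/82 → 9/82
merge 7/82 + 9/82 → 8/41
merge 9/82 + 6/41 → 21/82
merge 7/41 + 15/82 → 29/82
merge 8/41 + 8/41 → 16/41
merge 21/82 + 29/82 → 25/41
merge 16/41 + 25/41 → 1
L = 9/82 + 8/41 + 21/82 + 29/82 + 16/41 + 25/41 + 1 = 239/82 ≈ 2.915 bits/symbol.

2.915 bits/symbol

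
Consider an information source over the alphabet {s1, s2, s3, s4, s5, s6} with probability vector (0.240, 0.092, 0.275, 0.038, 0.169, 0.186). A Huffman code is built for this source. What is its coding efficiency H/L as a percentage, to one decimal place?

Entropy H = −Σ p log₂ p ≈ 2.3871 bits.
Huffman merges: 19/500+23/250→13/100; 13/100+169/1000→299/1000; 93/500+6/25→213/500; 11/40+299/1000→287/500; 213/500+287/500→1. L = 2429/1000 ≈ 2.4290.
Efficiency = H/L = 2.3871/2.4290 = 98.3%.

98.3%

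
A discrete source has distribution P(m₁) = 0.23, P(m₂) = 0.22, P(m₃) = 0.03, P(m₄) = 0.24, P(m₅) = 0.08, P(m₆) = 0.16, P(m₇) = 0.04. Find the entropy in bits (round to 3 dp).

2.514 bits

H = −Σ pᵢ log₂ pᵢ.
−0.23·log₂(0.23) = 0.4877
−0.22·log₂(0.22) = 0.4806
−0.03·log₂(0.03) = 0.1518
−0.24·log₂(0.24) = 0.4941
−0.08·log₂(0.08) = 0.2915
−0.16·log₂(0.16) = 0.4230
−0.04·log₂(0.04) = 0.1858
Sum ≈ 2.5144 → 2.514 bits.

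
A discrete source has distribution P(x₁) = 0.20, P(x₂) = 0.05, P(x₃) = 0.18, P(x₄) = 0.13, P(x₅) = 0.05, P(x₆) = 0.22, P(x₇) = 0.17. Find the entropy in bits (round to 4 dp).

2.6397 bits

H = −Σ pᵢ log₂ pᵢ.
−0.20·log₂(0.20) = 0.4644
−0.05·log₂(0.05) = 0.2161
−0.18·log₂(0.18) = 0.4453
−0.13·log₂(0.13) = 0.3826
−0.05·log₂(0.05) = 0.2161
−0.22·log₂(0.22) = 0.4806
−0.17·log₂(0.17) = 0.4346
Sum ≈ 2.6397 → 2.6397 bits.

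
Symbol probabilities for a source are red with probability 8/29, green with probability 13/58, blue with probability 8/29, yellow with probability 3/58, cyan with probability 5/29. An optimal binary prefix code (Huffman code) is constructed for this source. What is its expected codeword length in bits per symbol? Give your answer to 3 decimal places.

Repeatedly combine the two least-probable nodes; the expected code length is the sum of the merged weights.
merge 3/58 + 5/29 → 13/58
merge 13/58 + 13/58 → 13/29
merge 8/29 + 8/29 → 16/29
merge 13/29 + 16/29 → 1
L = 13/58 + 13/29 + 16/29 + 1 = 129/58 ≈ 2.224 bits/symbol.

2.224 bits/symbol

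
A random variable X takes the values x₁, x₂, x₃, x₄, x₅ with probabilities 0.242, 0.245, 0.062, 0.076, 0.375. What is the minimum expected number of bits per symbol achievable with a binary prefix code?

Repeatedly combine the two least-probable nodes; the expected code length is the sum of the merged weights.
merge 31/500 + 19/250 → 69/500
merge 69/500 + 121/500 → 19/50
merge 49/200 + 3/8 → 31/50
merge 19/50 + 31/50 → 1
L = 69/500 + 19/50 + 31/50 + 1 = 1069/500 = 2.138 bits/symbol.

2.138 bits/symbol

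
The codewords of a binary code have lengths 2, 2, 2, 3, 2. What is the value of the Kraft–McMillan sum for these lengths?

With common denominator 2^3 = 8: Σ 2^(−ℓᵢ) = 2/8 + 2/8 + 2/8 + 1/8 + 2/8 = 9/8 = 1.125.

1.125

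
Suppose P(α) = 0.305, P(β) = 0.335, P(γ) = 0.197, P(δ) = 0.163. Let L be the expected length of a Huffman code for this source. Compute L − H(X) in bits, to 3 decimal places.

Entropy H = −Σ p log₂ p ≈ 1.9393 bits.
Huffman merges: 163/1000+197/1000→9/25; 61/200+67/200→16/25; 9/25+16/25→1. L = 2 ≈ 2.0000.
L − H = 2.0000 − 1.9393 = 0.061 bits.

0.061 bits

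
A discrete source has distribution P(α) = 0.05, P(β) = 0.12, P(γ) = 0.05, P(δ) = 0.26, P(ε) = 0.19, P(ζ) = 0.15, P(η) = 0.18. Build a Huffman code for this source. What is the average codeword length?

Repeatedly combine the two least-probable nodes; the expected code length is the sum of the merged weights.
merge 1/20 + 1/20 → 1/10
merge 1/10 + 3/25 → 11/50
merge 3/20 + 9/50 → 33/100
merge 19/100 + 11/50 → 41/100
merge 13/50 + 33/100 → 59/100
merge 41/100 + 59/100 → 1
L = 1/10 + 11/50 + 33/100 + 41/100 + 59/100 + 1 = 53/20 = 2.65 bits/symbol.

2.65 bits/symbol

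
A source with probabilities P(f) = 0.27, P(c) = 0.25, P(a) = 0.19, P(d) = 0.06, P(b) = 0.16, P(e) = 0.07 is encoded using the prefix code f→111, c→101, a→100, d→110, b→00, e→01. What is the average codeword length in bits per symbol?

L̄ = Σ pᵢ·ℓᵢ = 0.27·3 + 0.25·3 + 0.19·3 + 0.06·3 + 0.16·2 + 0.07·2 = 2.77 bits/symbol.

2.77 bits/symbol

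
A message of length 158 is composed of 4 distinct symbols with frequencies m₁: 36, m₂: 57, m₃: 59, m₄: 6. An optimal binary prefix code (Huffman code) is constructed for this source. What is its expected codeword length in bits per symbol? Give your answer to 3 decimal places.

Probabilities are the counts divided by 158.
Repeatedly combine the two least-probable nodes; the expected code length is the sum of the merged weights.
merge 3/79 + 18/79 → 21/79
merge 21/79 + 57/158 → 99/158
merge 59/158 + 99/158 → 1
L = 21/79 + 99/158 + 1 = 299/158 ≈ 1.892 bits/symbol.

1.892 bits/symbol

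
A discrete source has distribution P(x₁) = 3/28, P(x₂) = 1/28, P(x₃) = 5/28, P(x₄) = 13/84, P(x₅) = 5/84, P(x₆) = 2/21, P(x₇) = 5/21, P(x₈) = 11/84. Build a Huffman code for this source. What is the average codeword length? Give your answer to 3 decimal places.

2.857 bits/symbol

Repeatedly combine the two least-probable nodes; the expected code length is the sum of the merged weights.
merge 1/28 + 5/84 → 2/21
merge 2/21 + 2/21 → 4/21
merge 3/28 + 11/84 → 5/21
merge 13/84 + 5/28 → 1/3
merge 4/21 + 5/21 → 3/7
merge 5/21 + 1/3 → 4/7
merge 3/7 + 4/7 → 1
L = 2/21 + 4/21 + 5/21 + 1/3 + 3/7 + 4/7 + 1 = 20/7 ≈ 2.857 bits/symbol.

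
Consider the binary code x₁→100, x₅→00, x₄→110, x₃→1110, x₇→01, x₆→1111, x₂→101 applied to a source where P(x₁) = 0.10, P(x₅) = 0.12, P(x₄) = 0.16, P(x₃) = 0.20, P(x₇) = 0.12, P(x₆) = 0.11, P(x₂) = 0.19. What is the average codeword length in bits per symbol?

3.07 bits/symbol

L̄ = Σ pᵢ·ℓᵢ = 0.10·3 + 0.12·2 + 0.16·3 + 0.20·4 + 0.12·2 + 0.11·4 + 0.19·3 = 3.07 bits/symbol.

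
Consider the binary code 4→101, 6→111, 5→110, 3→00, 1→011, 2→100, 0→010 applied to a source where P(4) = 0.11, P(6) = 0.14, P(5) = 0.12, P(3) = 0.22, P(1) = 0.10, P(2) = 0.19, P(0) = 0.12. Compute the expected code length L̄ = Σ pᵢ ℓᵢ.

L̄ = Σ pᵢ·ℓᵢ = 0.11·3 + 0.14·3 + 0.12·3 + 0.22·2 + 0.10·3 + 0.19·3 + 0.12·3 = 2.78 bits/symbol.

2.78 bits/symbol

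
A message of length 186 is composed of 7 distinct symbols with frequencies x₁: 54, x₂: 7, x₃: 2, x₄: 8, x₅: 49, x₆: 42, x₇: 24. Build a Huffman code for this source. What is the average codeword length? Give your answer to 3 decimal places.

Probabilities are the counts divided by 186.
Repeatedly combine the two least-probable nodes; the expected code length is the sum of the merged weights.
merge 1/93 + 7/186 → 3/62
merge 4/93 + 3/62 → 17/186
merge 17/186 + 4/31 → 41/186
merge 41/186 + 7/31 → 83/186
merge 49/186 + 9/31 → 103/186
merge 83/186 + 103/186 → 1
L = 3/62 + 17/186 + 41/186 + 83/186 + 103/186 + 1 = 439/186 ≈ 2.360 bits/symbol.

2.360 bits/symbol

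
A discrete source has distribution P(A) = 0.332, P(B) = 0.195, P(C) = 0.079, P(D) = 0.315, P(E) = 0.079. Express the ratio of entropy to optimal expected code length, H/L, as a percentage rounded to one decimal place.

Entropy H = −Σ p log₂ p ≈ 2.0916 bits.
Huffman merges: 79/1000+79/1000→79/500; 79/500+39/200→353/1000; 63/200+83/250→647/1000; 353/1000+647/1000→1. L = 1079/500 ≈ 2.1580.
Efficiency = H/L = 2.0916/2.1580 = 96.9%.

96.9%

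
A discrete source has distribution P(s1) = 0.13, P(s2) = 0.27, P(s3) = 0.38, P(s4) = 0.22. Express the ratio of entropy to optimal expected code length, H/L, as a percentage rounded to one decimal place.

96.6%

Entropy H = −Σ p log₂ p ≈ 1.9037 bits.
Huffman merges: 13/100+11/50→7/20; 27/100+7/20→31/50; 19/50+31/50→1. L = 197/100 ≈ 1.9700.
Efficiency = H/L = 1.9037/1.9700 = 96.6%.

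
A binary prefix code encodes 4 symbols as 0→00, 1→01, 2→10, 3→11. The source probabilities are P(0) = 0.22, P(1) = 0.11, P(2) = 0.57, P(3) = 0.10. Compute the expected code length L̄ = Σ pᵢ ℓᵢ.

L̄ = Σ pᵢ·ℓᵢ = 0.22·2 + 0.11·2 + 0.57·2 + 0.10·2 = 2 bits/symbol.

2 bits/symbol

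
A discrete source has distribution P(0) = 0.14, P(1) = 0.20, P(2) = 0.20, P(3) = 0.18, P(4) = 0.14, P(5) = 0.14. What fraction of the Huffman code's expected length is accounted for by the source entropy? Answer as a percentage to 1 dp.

Entropy H = −Σ p log₂ p ≈ 2.5654 bits.
Huffman merges: 7/50+7/50→7/25; 7/50+9/50→8/25; 1/5+1/5→2/5; 7/25+8/25→3/5; 2/5+3/5→1. L = 13/5 ≈ 2.6000.
Efficiency = H/L = 2.5654/2.6000 = 98.7%.

98.7%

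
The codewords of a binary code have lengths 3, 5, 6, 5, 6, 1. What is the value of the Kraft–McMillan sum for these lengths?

With common denominator 2^6 = 64: Σ 2^(−ℓᵢ) = 8/64 + 2/64 + 1/64 + 2/64 + 1/64 + 32/64 = 46/64 = 0.71875.

0.71875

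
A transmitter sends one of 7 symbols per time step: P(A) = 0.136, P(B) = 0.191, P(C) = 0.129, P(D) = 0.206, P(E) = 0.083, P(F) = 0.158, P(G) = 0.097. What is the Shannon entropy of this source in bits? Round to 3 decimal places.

H = −Σ pᵢ log₂ pᵢ.
−0.136·log₂(0.136) = 0.3915
−0.191·log₂(0.191) = 0.4562
−0.129·log₂(0.129) = 0.3811
−0.206·log₂(0.206) = 0.4695
−0.083·log₂(0.083) = 0.2980
−0.158·log₂(0.158) = 0.4206
−0.097·log₂(0.097) = 0.3265
Sum ≈ 2.7434 → 2.743 bits.

2.743 bits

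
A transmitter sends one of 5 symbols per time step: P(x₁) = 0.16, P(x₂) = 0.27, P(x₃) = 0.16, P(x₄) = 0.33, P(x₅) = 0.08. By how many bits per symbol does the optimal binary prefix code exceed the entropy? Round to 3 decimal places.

Entropy H = −Σ p log₂ p ≈ 2.1754 bits.
Huffman merges: 2/25+4/25→6/25; 4/25+6/25→2/5; 27/100+33/100→3/5; 2/5+3/5→1. L = 56/25 ≈ 2.2400.
L − H = 2.2400 − 2.1754 = 0.065 bits.

0.065 bits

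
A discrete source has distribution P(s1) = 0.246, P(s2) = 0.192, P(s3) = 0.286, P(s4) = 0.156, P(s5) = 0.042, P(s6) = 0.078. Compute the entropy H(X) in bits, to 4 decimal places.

H = −Σ pᵢ log₂ pᵢ.
−0.246·log₂(0.246) = 0.4977
−0.192·log₂(0.192) = 0.4571
−0.286·log₂(0.286) = 0.5165
−0.156·log₂(0.156) = 0.4181
−0.042·log₂(0.042) = 0.1921
−0.078·log₂(0.078) = 0.2871
Sum ≈ 2.3686 → 2.3686 bits.

2.3686 bits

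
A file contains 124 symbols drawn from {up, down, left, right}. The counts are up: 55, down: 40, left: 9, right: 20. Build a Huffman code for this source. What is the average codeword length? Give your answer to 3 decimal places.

1.790 bits/symbol

Probabilities are the counts divided by 124.
Repeatedly combine the two least-probable nodes; the expected code length is the sum of the merged weights.
merge 9/124 + 5/31 → 29/124
merge 29/124 + 10/31 → 69/124
merge 55/124 + 69/124 → 1
L = 29/124 + 69/124 + 1 = 111/62 ≈ 1.790 bits/symbol.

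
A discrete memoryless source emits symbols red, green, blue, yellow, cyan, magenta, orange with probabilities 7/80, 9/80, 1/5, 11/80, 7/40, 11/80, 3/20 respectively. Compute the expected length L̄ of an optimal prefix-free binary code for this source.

2.8 bits/symbol

Repeatedly combine the two least-probable nodes; the expected code length is the sum of the merged weights.
merge 7/80 + 9/80 → 1/5
merge 11/80 + 11/80 → 11/40
merge 3/20 + 7/40 → 13/40
merge 1/5 + 1/5 → 2/5
merge 11/40 + 13/40 → 3/5
merge 2/5 + 3/5 → 1
L = 1/5 + 11/40 + 13/40 + 2/5 + 3/5 + 1 = 14/5 = 2.8 bits/symbol.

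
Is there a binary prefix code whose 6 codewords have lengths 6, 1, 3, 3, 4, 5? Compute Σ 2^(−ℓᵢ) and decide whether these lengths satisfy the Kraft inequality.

With common denominator 2^6 = 64: Σ 2^(−ℓᵢ) = 1/64 + 32/64 + 8/64 + 8/64 + 4/64 + 2/64 = 55/64 = 0.859375.
Kraft's inequality requires Σ ≤ 1; here Σ = 0.859375 ≤ 1, so such a prefix code exists.

0.859375; yes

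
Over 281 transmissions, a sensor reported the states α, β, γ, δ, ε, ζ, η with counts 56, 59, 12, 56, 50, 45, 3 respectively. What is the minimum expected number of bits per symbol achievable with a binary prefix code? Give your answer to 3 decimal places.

2.644 bits/symbol

Probabilities are the counts divided by 281.
Repeatedly combine the two least-probable nodes; the expected code length is the sum of the merged weights.
merge 3/281 + 12/281 → 15/281
merge 15/281 + 45/281 → 60/281
merge 50/281 + 56/281 → 106/281
merge 56/281 + 59/281 → 115/281
merge 60/281 + 106/281 → 166/281
merge 115/281 + 166/281 → 1
L = 15/281 + 60/281 + 106/281 + 115/281 + 166/281 + 1 = 743/281 ≈ 2.644 bits/symbol.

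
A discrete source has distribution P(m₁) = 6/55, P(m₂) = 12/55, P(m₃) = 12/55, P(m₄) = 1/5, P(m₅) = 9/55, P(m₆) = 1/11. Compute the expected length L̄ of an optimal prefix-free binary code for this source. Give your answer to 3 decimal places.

2.564 bits/symbol

Repeatedly combine the two least-probable nodes; the expected code length is the sum of the merged weights.
merge 1/11 + 6/55 → 1/5
merge 9/55 + 1/5 → 4/11
merge 1/5 + 12/55 → 23/55
merge 12/55 + 4/11 → 32/55
merge 23/55 + 32/55 → 1
L = 1/5 + 4/11 + 23/55 + 32/55 + 1 = 141/55 ≈ 2.564 bits/symbol.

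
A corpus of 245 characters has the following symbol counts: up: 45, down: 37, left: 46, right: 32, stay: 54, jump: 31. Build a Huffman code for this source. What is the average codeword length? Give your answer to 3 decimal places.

2.592 bits/symbol

Probabilities are the counts divided by 245.
Repeatedly combine the two least-probable nodes; the expected code length is the sum of the merged weights.
merge 31/245 + 32/245 → 9/35
merge 37/245 + 9/49 → 82/245
merge 46/245 + 54/245 → 20/49
merge 9/35 + 82/245 → 29/49
merge 20/49 + 29/49 → 1
L = 9/35 + 82/245 + 20/49 + 29/49 + 1 = 127/49 ≈ 2.592 bits/symbol.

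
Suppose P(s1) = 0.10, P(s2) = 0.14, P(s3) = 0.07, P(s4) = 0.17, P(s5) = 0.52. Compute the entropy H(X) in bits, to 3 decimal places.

1.923 bits

H = −Σ pᵢ log₂ pᵢ.
−0.10·log₂(0.10) = 0.3322
−0.14·log₂(0.14) = 0.3971
−0.07·log₂(0.07) = 0.2686
−0.17·log₂(0.17) = 0.4346
−0.52·log₂(0.52) = 0.4906
Sum ≈ 1.9230 → 1.923 bits.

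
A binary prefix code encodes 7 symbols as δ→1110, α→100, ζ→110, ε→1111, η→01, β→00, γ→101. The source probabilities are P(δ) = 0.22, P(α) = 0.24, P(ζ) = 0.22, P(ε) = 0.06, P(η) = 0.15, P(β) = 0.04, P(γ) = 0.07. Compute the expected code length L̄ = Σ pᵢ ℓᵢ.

L̄ = Σ pᵢ·ℓᵢ = 0.22·4 + 0.24·3 + 0.22·3 + 0.06·4 + 0.15·2 + 0.04·2 + 0.07·3 = 3.09 bits/symbol.

3.09 bits/symbol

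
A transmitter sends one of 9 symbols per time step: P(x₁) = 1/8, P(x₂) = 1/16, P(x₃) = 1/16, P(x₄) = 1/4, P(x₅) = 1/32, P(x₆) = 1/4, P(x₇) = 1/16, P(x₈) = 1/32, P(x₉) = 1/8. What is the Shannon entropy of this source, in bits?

Each probability is a power of 1/2, so log₂(1/p) is an integer.
H = Σ p·log₂(1/p) = 1/8·3 + 1/16·4 + 1/16·4 + 1/4·2 + 1/32·5 + 1/4·2 + 1/16·4 + 1/32·5 + 1/8·3 = 2.8125 bits.

2.8125 bits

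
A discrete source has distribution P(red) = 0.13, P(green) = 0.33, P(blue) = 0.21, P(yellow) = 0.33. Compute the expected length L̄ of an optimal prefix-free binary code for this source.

Repeatedly combine the two least-probable nodes; the expected code length is the sum of the merged weights.
merge 13/100 + 21/100 → 17/50
merge 33/100 + 33/100 → 33/50
merge 17/50 + 33/50 → 1
L = 17/50 + 33/50 + 1 = 2 bits/symbol.

2 bits/symbol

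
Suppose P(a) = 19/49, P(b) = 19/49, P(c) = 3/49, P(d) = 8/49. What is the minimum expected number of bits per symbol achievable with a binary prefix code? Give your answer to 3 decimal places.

Repeatedly combine the two least-probable nodes; the expected code length is the sum of the merged weights.
merge 3/49 + 8/49 → 11/49
merge 11/49 + 19/49 → 30/49
merge 19/49 + 30/49 → 1
L = 11/49 + 30/49 + 1 = 90/49 ≈ 1.837 bits/symbol.

1.837 bits/symbol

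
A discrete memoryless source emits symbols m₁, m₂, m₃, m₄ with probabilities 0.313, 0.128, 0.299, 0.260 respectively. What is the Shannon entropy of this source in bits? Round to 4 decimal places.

H = −Σ pᵢ log₂ pᵢ.
−0.313·log₂(0.313) = 0.5245
−0.128·log₂(0.128) = 0.3796
−0.299·log₂(0.299) = 0.5208
−0.260·log₂(0.260) = 0.5053
Sum ≈ 1.9302 → 1.9302 bits.

1.9302 bits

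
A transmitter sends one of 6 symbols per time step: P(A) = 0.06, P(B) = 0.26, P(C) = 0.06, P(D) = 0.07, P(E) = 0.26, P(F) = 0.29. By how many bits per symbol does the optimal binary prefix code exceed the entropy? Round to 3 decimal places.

Entropy H = −Σ p log₂ p ≈ 2.2841 bits.
Huffman merges: 3/50+3/50→3/25; 7/100+3/25→19/100; 19/100+13/50→9/20; 13/50+29/100→11/20; 9/20+11/20→1. L = 231/100 ≈ 2.3100.
L − H = 2.3100 − 2.2841 = 0.026 bits.

0.026 bits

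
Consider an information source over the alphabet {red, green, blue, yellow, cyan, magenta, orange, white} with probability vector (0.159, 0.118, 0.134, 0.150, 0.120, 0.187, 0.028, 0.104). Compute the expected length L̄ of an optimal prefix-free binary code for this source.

Repeatedly combine the two least-probable nodes; the expected code length is the sum of the merged weights.
merge 7/250 + 13/125 → 33/250
merge 59/500 + 3/25 → 119/500
merge 33/250 + 67/500 → 133/500
merge 3/20 + 159/1000 → 309/1000
merge 187/1000 + 119/500 → 17/40
merge 133/500 + 309/1000 → 23/40
merge 17/40 + 23/40 → 1
L = 33/250 + 119/500 + 133/500 + 309/1000 + 17/40 + 23/40 + 1 = 589/200 = 2.945 bits/symbol.

2.945 bits/symbol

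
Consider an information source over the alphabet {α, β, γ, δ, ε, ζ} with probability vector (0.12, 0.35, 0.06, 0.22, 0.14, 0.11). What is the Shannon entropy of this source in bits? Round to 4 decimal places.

H = −Σ pᵢ log₂ pᵢ.
−0.12·log₂(0.12) = 0.3671
−0.35·log₂(0.35) = 0.5301
−0.06·log₂(0.06) = 0.2435
−0.22·log₂(0.22) = 0.4806
−0.14·log₂(0.14) = 0.3971
−0.11·log₂(0.11) = 0.3503
Sum ≈ 2.3687 → 2.3687 bits.

2.3687 bits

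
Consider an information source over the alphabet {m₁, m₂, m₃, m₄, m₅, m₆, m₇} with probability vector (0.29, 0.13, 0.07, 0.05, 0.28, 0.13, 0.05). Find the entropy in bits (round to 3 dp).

2.498 bits

H = −Σ pᵢ log₂ pᵢ.
−0.29·log₂(0.29) = 0.5179
−0.13·log₂(0.13) = 0.3826
−0.07·log₂(0.07) = 0.2686
−0.05·log₂(0.05) = 0.2161
−0.28·log₂(0.28) = 0.5142
−0.13·log₂(0.13) = 0.3826
−0.05·log₂(0.05) = 0.2161
Sum ≈ 2.4982 → 2.498 bits.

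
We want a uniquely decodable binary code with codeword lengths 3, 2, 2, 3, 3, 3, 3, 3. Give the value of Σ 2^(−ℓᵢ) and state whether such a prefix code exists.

With common denominator 2^3 = 8: Σ 2^(−ℓᵢ) = 1/8 + 2/8 + 2/8 + 1/8 + 1/8 + 1/8 + 1/8 + 1/8 = 10/8 = 1.25.
Kraft's inequality requires Σ ≤ 1; here Σ = 1.25 > 1, so no such prefix code exists.

1.25; no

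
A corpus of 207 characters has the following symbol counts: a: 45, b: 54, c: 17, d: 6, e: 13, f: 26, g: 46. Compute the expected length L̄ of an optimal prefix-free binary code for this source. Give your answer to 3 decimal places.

2.565 bits/symbol

Probabilities are the counts divided by 207.
Repeatedly combine the two least-probable nodes; the expected code length is the sum of the merged weights.
merge 2/69 + 13/207 → 19/207
merge 17/207 + 19/207 → 4/23
merge 26/207 + 4/23 → 62/207
merge 5/23 + 2/9 → 91/207
merge 6/23 + 62/207 → 116/207
merge 91/207 + 116/207 → 1
L = 19/207 + 4/23 + 62/207 + 91/207 + 116/207 + 1 = 59/23 ≈ 2.565 bits/symbol.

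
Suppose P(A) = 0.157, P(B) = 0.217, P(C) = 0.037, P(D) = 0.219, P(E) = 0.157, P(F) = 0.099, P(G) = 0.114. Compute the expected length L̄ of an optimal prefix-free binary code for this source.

Repeatedly combine the two least-probable nodes; the expected code length is the sum of the merged weights.
merge 37/1000 + 99/1000 → 17/125
merge 57/500 + 17/125 → 1/4
merge 157/1000 + 157/1000 → 157/500
merge 217/1000 + 219/1000 → 109/250
merge 1/4 + 157/500 → 141/250
merge 109/250 + 141/250 → 1
L = 17/125 + 1/4 + 157/500 + 109/250 + 141/250 + 1 = 27/10 = 2.7 bits/symbol.

2.7 bits/symbol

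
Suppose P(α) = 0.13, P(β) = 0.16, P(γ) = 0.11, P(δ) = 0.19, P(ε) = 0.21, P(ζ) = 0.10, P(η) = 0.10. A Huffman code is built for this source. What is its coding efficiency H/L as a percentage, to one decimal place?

98.5%

Entropy H = −Σ p log₂ p ≈ 2.7484 bits.
Huffman merges: 1/10+1/10→1/5; 11/100+13/100→6/25; 4/25+19/100→7/20; 1/5+21/100→41/100; 6/25+7/20→59/100; 41/100+59/100→1. L = 279/100 ≈ 2.7900.
Efficiency = H/L = 2.7484/2.7900 = 98.5%.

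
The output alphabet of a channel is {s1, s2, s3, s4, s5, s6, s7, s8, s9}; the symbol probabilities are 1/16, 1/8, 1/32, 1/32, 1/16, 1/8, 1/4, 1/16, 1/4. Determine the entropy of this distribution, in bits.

Each probability is a power of 1/2, so log₂(1/p) is an integer.
H = Σ p·log₂(1/p) = 1/16·4 + 1/8·3 + 1/32·5 + 1/32·5 + 1/16·4 + 1/8·3 + 1/4·2 + 1/16·4 + 1/4·2 = 2.8125 bits.

2.8125 bits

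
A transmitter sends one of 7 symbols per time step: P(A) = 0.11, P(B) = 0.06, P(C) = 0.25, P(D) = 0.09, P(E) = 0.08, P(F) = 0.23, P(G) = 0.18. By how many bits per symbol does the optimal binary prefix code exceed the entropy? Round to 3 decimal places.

0.029 bits

Entropy H = −Σ p log₂ p ≈ 2.6310 bits.
Huffman merges: 3/50+2/25→7/50; 9/100+11/100→1/5; 7/50+9/50→8/25; 1/5+23/100→43/100; 1/4+8/25→57/100; 43/100+57/100→1. L = 133/50 ≈ 2.6600.
L − H = 2.6600 − 2.6310 = 0.029 bits.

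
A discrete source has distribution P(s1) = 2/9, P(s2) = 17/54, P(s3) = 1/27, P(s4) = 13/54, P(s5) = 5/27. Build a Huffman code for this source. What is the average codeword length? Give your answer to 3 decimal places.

2.222 bits/symbol

Repeatedly combine the two least-probable nodes; the expected code length is the sum of the merged weights.
merge 1/27 + 5/27 → 2/9
merge 2/9 + 2/9 → 4/9
merge 13/54 + 17/54 → 5/9
merge 4/9 + 5/9 → 1
L = 2/9 + 4/9 + 5/9 + 1 = 20/9 ≈ 2.222 bits/symbol.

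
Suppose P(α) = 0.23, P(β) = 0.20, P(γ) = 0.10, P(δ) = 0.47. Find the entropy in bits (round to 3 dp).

1.796 bits

H = −Σ pᵢ log₂ pᵢ.
−0.23·log₂(0.23) = 0.4877
−0.20·log₂(0.20) = 0.4644
−0.10·log₂(0.10) = 0.3322
−0.47·log₂(0.47) = 0.5120
Sum ≈ 1.7962 → 1.796 bits.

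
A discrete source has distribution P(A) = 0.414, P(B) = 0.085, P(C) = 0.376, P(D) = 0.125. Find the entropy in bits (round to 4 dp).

1.7346 bits

H = −Σ pᵢ log₂ pᵢ.
−0.414·log₂(0.414) = 0.5267
−0.085·log₂(0.085) = 0.3023
−0.376·log₂(0.376) = 0.5306
−0.125·log₂(0.125) = 0.3750
Sum ≈ 1.7346 → 1.7346 bits.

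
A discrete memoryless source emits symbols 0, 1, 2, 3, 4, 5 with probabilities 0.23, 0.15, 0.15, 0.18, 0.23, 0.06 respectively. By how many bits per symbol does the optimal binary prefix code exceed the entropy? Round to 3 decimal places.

0.055 bits

Entropy H = −Σ p log₂ p ≈ 2.4853 bits.
Huffman merges: 3/50+3/20→21/100; 3/20+9/50→33/100; 21/100+23/100→11/25; 23/100+33/100→14/25; 11/25+14/25→1. L = 127/50 ≈ 2.5400.
L − H = 2.5400 − 2.4853 = 0.055 bits.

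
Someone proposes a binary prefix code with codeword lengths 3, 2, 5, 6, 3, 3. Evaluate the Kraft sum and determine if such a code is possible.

0.671875; yes

With common denominator 2^6 = 64: Σ 2^(−ℓᵢ) = 8/64 + 16/64 + 2/64 + 1/64 + 8/64 + 8/64 = 43/64 = 0.671875.
Kraft's inequality requires Σ ≤ 1; here Σ = 0.671875 ≤ 1, so such a prefix code exists.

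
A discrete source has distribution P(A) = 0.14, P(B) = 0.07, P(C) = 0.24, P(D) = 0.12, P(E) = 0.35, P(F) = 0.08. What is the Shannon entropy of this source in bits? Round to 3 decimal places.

2.348 bits

H = −Σ pᵢ log₂ pᵢ.
−0.14·log₂(0.14) = 0.3971
−0.07·log₂(0.07) = 0.2686
−0.24·log₂(0.24) = 0.4941
−0.12·log₂(0.12) = 0.3671
−0.35·log₂(0.35) = 0.5301
−0.08·log₂(0.08) = 0.2915
Sum ≈ 2.3485 → 2.348 bits.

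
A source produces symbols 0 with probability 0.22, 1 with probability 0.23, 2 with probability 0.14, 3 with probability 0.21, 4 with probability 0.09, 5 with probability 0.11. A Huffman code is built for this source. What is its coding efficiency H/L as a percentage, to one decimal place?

98.5%

Entropy H = −Σ p log₂ p ≈ 2.5011 bits.
Huffman merges: 9/100+11/100→1/5; 7/50+1/5→17/50; 21/100+11/50→43/100; 23/100+17/50→57/100; 43/100+57/100→1. L = 127/50 ≈ 2.5400.
Efficiency = H/L = 2.5011/2.5400 = 98.5%.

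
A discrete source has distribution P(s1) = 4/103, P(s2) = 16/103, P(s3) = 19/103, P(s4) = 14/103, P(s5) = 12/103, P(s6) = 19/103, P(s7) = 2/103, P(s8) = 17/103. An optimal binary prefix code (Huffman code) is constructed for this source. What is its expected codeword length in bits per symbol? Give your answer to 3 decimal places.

2.864 bits/symbol

Repeatedly combine the two least-probable nodes; the expected code length is the sum of the merged weights.
merge 2/103 + 4/103 → 6/103
merge 6/103 + 12/103 → 18/103
merge 14/103 + 16/103 → 30/103
merge 17/103 + 18/103 → 35/103
merge 19/103 + 19/103 → 38/103
merge 30/103 + 35/103 → 65/103
merge 38/103 + 65/103 → 1
L = 6/103 + 18/103 + 30/103 + 35/103 + 38/103 + 65/103 + 1 = 295/103 ≈ 2.864 bits/symbol.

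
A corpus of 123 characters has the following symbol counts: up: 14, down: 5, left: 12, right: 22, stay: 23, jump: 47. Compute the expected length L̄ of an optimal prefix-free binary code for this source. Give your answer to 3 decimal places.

Probabilities are the counts divided by 123.
Repeatedly combine the two least-probable nodes; the expected code length is the sum of the merged weights.
merge 5/123 + 4/41 → 17/123
merge 14/123 + 17/123 → 31/123
merge 22/123 + 23/123 → 15/41
merge 31/123 + 15/41 → 76/123
merge 47/123 + 76/123 → 1
L = 17/123 + 31/123 + 15/41 + 76/123 + 1 = 292/123 ≈ 2.374 bits/symbol.

2.374 bits/symbol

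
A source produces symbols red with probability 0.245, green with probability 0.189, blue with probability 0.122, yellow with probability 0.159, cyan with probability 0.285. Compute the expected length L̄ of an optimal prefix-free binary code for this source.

2.281 bits/symbol

Repeatedly combine the two least-probable nodes; the expected code length is the sum of the merged weights.
merge 61/500 + 159/1000 → 281/1000
merge 189/1000 + 49/200 → 217/500
merge 281/1000 + 57/200 → 283/500
merge 217/500 + 283/500 → 1
L = 281/1000 + 217/500 + 283/500 + 1 = 2281/1000 = 2.281 bits/symbol.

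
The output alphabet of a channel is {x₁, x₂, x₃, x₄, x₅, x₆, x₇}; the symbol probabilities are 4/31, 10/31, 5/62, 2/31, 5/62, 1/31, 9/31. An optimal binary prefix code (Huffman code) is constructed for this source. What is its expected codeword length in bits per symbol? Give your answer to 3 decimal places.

Repeatedly combine the two least-probable nodes; the expected code length is the sum of the merged weights.
merge 1/31 + 2/31 → 3/31
merge 5/62 + 5/62 → 5/31
merge 3/31 + 4/31 → 7/31
merge 5/31 + 7/31 → 12/31
merge 9/31 + 10/31 → 19/31
merge 12/31 + 19/31 → 1
L = 3/31 + 5/31 + 7/31 + 12/31 + 19/31 + 1 = 77/31 ≈ 2.484 bits/symbol.

2.484 bits/symbol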